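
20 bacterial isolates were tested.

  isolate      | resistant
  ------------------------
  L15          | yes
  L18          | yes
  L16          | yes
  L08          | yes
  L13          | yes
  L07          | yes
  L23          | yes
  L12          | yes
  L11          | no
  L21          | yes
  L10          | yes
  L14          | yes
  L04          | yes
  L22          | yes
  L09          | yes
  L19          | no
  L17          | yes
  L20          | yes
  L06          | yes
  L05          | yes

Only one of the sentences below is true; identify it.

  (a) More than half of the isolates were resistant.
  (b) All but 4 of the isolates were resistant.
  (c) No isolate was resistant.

(a)

|A| = 20, |A ∩ B| = 18, |A ∖ B| = 2.
(a) requires |A ∩ B| > |A ∖ B|: true.
(b) requires |A ∖ B| = 4: false.
(c) requires A ∩ B = ∅ (|A ∩ B| = 0): false.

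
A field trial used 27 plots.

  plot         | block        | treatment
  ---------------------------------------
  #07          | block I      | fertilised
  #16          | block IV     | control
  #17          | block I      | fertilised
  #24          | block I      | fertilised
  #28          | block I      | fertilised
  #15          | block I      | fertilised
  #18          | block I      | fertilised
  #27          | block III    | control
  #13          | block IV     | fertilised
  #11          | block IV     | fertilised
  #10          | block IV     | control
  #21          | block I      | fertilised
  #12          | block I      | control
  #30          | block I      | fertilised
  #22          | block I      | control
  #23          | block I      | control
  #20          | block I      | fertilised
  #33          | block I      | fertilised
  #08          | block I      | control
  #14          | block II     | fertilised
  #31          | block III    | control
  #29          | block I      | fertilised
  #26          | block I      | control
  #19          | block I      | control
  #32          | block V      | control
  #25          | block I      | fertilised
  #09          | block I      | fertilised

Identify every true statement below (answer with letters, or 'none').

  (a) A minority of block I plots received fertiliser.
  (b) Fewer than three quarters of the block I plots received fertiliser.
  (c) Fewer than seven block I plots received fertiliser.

(b)

|A| = 19, |A ∩ B| = 13, |A ∖ B| = 6.
(a) |A ∩ B| < |A ∖ B|: fails.
(b) |A ∩ B| / |A| < 3/4: holds.
(c) |A ∩ B| < 7: fails.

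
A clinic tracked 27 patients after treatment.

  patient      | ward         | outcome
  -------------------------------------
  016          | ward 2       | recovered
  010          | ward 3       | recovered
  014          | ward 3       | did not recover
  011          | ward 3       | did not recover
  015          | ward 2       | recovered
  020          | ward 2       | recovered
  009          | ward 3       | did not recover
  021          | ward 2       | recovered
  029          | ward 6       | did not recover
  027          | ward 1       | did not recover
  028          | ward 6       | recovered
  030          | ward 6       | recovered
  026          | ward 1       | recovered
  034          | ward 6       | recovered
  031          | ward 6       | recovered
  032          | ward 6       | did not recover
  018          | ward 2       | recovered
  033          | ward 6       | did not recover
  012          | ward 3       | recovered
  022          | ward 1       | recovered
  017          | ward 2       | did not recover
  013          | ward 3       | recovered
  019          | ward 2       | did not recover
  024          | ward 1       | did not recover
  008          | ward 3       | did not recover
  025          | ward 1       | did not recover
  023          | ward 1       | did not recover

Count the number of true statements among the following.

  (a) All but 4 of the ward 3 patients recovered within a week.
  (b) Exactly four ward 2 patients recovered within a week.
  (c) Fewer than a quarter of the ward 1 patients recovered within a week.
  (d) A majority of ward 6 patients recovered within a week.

2

(a) ward 3: |A| = 7, |A ∩ B| = 3; needs |A ∖ B| = 4 — true.
(b) ward 2: |A| = 7, |A ∩ B| = 5; needs |A ∩ B| = 4 — false.
(c) ward 1: |A| = 6, |A ∩ B| = 2; needs |A ∩ B| / |A| < 1/4 — false.
(d) ward 6: |A| = 7, |A ∩ B| = 4; needs |A ∩ B| > |A ∖ B| — true.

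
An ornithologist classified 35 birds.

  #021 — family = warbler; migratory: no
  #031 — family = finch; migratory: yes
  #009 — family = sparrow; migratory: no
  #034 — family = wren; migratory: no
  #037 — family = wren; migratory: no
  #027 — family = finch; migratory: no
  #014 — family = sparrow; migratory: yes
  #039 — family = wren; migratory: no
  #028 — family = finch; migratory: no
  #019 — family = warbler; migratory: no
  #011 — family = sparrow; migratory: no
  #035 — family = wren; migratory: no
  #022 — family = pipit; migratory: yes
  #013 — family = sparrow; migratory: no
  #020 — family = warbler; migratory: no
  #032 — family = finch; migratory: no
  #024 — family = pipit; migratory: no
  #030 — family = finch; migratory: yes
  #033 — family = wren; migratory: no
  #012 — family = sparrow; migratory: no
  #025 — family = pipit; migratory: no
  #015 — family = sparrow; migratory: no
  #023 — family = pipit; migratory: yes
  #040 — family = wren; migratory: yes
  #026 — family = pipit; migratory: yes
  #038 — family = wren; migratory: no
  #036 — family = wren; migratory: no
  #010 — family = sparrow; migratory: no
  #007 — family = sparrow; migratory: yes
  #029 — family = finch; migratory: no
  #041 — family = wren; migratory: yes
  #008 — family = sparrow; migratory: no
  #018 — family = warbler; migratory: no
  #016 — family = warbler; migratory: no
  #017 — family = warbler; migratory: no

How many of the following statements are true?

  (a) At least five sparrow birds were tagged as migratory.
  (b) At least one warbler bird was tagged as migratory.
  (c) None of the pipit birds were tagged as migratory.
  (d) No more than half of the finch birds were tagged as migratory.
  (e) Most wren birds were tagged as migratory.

(a) sparrow: |A| = 9, |A ∩ B| = 2; needs |A ∩ B| ≥ 5 — false.
(b) warbler: |A| = 6, |A ∩ B| = 0; needs A ∩ B ≠ ∅ (|A ∩ B| ≥ 1) — false.
(c) pipit: |A| = 5, |A ∩ B| = 3; needs A ∩ B = ∅ (|A ∩ B| = 0) — false.
(d) finch: |A| = 6, |A ∩ B| = 2; needs |A ∩ B| ≤ |A ∖ B| — true.
(e) wren: |A| = 9, |A ∩ B| = 2; needs |A ∩ B| > |A ∖ B| — false.

1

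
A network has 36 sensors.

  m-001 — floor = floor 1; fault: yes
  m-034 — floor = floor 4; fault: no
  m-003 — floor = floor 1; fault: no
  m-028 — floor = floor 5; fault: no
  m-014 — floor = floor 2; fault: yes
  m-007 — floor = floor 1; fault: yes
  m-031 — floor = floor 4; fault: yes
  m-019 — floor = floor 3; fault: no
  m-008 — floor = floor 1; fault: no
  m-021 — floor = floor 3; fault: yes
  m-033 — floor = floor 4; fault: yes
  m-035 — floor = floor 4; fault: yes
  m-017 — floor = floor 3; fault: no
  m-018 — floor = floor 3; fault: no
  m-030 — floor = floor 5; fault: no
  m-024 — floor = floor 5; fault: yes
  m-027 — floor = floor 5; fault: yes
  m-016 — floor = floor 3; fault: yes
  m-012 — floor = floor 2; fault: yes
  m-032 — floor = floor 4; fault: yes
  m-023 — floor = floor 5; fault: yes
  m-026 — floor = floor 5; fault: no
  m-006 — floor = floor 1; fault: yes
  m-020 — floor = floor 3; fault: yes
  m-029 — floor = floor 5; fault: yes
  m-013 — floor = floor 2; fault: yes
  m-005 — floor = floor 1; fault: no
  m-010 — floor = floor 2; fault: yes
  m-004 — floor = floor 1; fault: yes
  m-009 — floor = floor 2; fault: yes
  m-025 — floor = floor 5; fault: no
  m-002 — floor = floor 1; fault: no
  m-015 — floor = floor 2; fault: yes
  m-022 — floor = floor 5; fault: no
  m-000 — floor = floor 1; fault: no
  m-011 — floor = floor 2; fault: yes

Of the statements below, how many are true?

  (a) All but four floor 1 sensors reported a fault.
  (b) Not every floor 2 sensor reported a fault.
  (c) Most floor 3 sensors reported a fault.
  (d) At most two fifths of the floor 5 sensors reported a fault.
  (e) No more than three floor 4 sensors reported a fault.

0

(a) floor 1: |A| = 9, |A ∩ B| = 4; needs |A ∖ B| = 4 — false.
(b) floor 2: |A| = 7, |A ∩ B| = 7; needs A ⊄ B (|A ∖ B| ≥ 1) — false.
(c) floor 3: |A| = 6, |A ∩ B| = 3; needs |A ∩ B| > |A ∖ B| — false.
(d) floor 5: |A| = 9, |A ∩ B| = 4; needs |A ∩ B| / |A| ≤ 2/5 — false.
(e) floor 4: |A| = 5, |A ∩ B| = 4; needs |A ∩ B| ≤ 3 — false.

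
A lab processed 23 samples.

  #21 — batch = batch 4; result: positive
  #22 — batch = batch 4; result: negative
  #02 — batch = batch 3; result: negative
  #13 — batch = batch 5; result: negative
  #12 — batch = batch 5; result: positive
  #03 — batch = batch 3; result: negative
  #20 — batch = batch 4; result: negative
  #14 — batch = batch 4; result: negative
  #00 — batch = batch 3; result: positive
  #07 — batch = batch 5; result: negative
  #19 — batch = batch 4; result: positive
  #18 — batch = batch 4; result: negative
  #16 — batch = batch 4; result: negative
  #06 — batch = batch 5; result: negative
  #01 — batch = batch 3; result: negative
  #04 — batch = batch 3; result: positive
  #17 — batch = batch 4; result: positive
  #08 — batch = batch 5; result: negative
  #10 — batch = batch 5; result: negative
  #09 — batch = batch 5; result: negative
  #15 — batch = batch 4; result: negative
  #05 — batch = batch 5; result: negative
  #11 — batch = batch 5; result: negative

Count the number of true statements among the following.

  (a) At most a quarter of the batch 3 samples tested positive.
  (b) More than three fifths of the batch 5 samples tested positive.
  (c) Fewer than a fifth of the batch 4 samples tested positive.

0

(a) batch 3: |A| = 5, |A ∩ B| = 2; needs |A ∩ B| / |A| ≤ 1/4 — false.
(b) batch 5: |A| = 9, |A ∩ B| = 1; needs |A ∩ B| / |A| > 3/5 — false.
(c) batch 4: |A| = 9, |A ∩ B| = 3; needs |A ∩ B| / |A| < 1/5 — false.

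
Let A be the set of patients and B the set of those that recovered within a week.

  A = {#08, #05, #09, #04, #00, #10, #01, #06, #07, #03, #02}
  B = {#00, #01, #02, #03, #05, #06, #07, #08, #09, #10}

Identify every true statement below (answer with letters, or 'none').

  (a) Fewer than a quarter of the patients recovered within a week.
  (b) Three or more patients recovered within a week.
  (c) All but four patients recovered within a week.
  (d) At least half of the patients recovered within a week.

(b), (d)

|A| = 11, |A ∩ B| = 10, |A ∖ B| = 1.
(a) |A ∩ B| / |A| < 1/4: fails.
(b) |A ∩ B| ≥ 3: holds.
(c) |A ∖ B| = 4: fails.
(d) |A ∩ B| ≥ |A ∖ B|: holds.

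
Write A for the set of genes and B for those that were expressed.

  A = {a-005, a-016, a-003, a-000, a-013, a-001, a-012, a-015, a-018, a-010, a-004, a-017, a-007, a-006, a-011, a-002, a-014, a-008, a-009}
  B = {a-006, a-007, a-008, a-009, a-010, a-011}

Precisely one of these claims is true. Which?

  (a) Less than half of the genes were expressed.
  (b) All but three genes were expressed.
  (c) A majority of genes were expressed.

|A| = 19, |A ∩ B| = 6, |A ∖ B| = 13.
(a) requires |A ∩ B| < |A ∖ B|: true.
(b) requires |A ∖ B| = 3: false.
(c) requires |A ∩ B| > |A ∖ B|: false.

(a)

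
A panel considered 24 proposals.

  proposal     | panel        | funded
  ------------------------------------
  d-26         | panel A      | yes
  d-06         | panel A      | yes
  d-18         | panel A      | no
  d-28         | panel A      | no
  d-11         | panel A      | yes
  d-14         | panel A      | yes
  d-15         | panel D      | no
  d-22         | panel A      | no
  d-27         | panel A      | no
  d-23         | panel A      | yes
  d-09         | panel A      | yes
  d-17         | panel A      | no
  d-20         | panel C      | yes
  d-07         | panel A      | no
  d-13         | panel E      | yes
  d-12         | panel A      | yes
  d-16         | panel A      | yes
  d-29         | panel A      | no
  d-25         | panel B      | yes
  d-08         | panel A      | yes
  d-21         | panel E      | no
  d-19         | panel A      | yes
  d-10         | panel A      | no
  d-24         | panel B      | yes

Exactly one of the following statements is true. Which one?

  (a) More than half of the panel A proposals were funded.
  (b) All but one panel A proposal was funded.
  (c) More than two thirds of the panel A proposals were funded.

|A| = 18, |A ∩ B| = 10, |A ∖ B| = 8.
(a) requires |A ∩ B| > |A ∖ B|: true.
(b) requires |A ∖ B| = 1: false.
(c) requires |A ∩ B| / |A| > 2/3: false.

(a)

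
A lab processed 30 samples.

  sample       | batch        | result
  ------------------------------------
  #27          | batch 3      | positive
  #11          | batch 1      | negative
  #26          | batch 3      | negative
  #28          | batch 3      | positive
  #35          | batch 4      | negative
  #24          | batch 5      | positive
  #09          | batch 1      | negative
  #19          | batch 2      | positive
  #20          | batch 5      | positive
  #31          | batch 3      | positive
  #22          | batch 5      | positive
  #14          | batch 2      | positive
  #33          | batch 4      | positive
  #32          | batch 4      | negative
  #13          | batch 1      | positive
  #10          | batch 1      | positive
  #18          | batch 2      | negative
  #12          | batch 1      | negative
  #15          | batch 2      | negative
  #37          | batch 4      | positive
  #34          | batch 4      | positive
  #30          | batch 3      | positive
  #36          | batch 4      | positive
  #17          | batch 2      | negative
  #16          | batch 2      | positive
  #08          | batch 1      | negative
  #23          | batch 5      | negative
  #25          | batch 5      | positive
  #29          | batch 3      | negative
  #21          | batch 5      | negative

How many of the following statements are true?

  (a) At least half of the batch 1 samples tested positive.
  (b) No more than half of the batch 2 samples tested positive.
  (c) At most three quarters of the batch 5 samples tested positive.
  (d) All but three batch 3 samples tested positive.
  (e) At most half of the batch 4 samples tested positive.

(a) batch 1: |A| = 6, |A ∩ B| = 2; needs |A ∩ B| ≥ |A ∖ B| — false.
(b) batch 2: |A| = 6, |A ∩ B| = 3; needs |A ∩ B| ≤ |A ∖ B| — true.
(c) batch 5: |A| = 6, |A ∩ B| = 4; needs |A ∩ B| / |A| ≤ 3/4 — true.
(d) batch 3: |A| = 6, |A ∩ B| = 4; needs |A ∖ B| = 3 — false.
(e) batch 4: |A| = 6, |A ∩ B| = 4; needs |A ∩ B| ≤ |A ∖ B| — false.

2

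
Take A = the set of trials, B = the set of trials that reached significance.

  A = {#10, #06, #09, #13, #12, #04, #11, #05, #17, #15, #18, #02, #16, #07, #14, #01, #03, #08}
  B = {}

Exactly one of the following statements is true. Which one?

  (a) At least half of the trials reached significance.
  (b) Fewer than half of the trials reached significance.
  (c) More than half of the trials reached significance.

|A| = 18, |A ∩ B| = 0, |A ∖ B| = 18.
(a) requires |A ∩ B| ≥ |A ∖ B|: false.
(b) requires |A ∩ B| < |A ∖ B|: true.
(c) requires |A ∩ B| > |A ∖ B|: false.

(b)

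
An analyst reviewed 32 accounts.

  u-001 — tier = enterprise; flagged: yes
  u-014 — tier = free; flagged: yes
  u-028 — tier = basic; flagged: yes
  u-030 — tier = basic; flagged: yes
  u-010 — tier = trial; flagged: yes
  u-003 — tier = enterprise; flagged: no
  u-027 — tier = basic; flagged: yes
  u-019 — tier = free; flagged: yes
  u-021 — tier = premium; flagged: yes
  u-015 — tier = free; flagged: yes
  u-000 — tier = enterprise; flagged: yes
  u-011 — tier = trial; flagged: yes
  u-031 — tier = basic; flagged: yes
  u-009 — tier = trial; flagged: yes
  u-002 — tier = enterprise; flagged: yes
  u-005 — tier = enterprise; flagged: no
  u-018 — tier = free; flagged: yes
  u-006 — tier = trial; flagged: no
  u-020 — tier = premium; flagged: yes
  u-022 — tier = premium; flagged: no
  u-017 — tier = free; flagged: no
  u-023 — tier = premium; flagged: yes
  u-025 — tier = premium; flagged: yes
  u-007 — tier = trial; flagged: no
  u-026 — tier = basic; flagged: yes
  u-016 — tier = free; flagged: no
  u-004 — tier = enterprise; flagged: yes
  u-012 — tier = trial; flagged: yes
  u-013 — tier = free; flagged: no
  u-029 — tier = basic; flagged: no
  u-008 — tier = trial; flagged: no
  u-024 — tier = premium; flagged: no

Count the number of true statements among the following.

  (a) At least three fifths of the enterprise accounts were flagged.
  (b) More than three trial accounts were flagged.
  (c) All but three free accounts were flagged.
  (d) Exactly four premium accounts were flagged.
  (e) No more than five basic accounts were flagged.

5

(a) enterprise: |A| = 6, |A ∩ B| = 4; needs |A ∩ B| / |A| ≥ 3/5 — true.
(b) trial: |A| = 7, |A ∩ B| = 4; needs |A ∩ B| > 3 — true.
(c) free: |A| = 7, |A ∩ B| = 4; needs |A ∖ B| = 3 — true.
(d) premium: |A| = 6, |A ∩ B| = 4; needs |A ∩ B| = 4 — true.
(e) basic: |A| = 6, |A ∩ B| = 5; needs |A ∩ B| ≤ 5 — true.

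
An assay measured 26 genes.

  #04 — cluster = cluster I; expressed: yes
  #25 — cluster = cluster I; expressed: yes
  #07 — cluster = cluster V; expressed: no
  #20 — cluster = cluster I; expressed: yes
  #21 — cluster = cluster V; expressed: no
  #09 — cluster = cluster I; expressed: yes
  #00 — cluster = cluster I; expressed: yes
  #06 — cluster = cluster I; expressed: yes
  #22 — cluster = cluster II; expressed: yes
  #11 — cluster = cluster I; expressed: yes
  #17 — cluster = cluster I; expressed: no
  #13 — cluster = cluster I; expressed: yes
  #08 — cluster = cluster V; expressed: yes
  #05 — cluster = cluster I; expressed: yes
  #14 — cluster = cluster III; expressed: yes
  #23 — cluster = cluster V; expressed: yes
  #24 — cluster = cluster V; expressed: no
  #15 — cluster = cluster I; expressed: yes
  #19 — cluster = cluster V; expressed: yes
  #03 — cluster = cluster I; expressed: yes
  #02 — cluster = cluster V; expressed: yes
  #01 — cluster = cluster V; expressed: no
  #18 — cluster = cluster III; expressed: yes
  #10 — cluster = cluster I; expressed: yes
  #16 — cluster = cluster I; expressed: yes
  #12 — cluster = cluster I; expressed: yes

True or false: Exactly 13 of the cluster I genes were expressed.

False

Truth condition: |A ∩ B| = 13.
|A| = 15, |A ∩ B| = 14, |A ∖ B| = 1.
|A ∩ B| = 14, so the statement is false.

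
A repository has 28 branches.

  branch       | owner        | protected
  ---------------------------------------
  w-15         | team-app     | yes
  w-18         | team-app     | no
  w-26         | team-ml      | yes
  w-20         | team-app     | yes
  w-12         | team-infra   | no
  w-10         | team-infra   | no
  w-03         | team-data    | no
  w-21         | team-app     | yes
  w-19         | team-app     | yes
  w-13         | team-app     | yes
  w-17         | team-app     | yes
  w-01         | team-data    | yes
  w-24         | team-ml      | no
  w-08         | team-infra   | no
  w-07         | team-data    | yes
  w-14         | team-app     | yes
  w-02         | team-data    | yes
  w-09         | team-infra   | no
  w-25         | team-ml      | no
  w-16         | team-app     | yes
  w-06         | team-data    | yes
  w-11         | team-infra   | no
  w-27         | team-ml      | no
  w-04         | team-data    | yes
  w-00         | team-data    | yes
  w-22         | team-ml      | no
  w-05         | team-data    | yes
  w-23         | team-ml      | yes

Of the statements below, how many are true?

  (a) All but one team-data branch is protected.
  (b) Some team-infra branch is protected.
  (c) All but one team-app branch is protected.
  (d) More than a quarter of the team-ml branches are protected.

3

(a) team-data: |A| = 8, |A ∩ B| = 7; needs |A ∖ B| = 1 — true.
(b) team-infra: |A| = 5, |A ∩ B| = 0; needs A ∩ B ≠ ∅ (|A ∩ B| ≥ 1) — false.
(c) team-app: |A| = 9, |A ∩ B| = 8; needs |A ∖ B| = 1 — true.
(d) team-ml: |A| = 6, |A ∩ B| = 2; needs |A ∩ B| / |A| > 1/4 — true.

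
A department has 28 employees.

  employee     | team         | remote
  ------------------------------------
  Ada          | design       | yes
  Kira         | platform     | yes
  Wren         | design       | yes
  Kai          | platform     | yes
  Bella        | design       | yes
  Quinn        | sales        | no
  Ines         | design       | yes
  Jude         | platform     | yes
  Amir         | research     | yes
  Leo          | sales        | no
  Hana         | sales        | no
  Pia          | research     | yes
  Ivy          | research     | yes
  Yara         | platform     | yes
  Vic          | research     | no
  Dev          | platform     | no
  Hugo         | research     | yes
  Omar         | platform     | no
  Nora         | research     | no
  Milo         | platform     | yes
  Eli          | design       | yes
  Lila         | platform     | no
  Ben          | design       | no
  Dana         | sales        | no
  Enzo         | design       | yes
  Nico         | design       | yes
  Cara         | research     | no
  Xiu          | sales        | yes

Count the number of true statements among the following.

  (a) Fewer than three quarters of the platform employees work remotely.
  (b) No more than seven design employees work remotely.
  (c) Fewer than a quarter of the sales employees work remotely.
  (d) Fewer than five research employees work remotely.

(a) platform: |A| = 8, |A ∩ B| = 5; needs |A ∩ B| / |A| < 3/4 — true.
(b) design: |A| = 8, |A ∩ B| = 7; needs |A ∩ B| ≤ 7 — true.
(c) sales: |A| = 5, |A ∩ B| = 1; needs |A ∩ B| / |A| < 1/4 — true.
(d) research: |A| = 7, |A ∩ B| = 4; needs |A ∩ B| < 5 — true.

4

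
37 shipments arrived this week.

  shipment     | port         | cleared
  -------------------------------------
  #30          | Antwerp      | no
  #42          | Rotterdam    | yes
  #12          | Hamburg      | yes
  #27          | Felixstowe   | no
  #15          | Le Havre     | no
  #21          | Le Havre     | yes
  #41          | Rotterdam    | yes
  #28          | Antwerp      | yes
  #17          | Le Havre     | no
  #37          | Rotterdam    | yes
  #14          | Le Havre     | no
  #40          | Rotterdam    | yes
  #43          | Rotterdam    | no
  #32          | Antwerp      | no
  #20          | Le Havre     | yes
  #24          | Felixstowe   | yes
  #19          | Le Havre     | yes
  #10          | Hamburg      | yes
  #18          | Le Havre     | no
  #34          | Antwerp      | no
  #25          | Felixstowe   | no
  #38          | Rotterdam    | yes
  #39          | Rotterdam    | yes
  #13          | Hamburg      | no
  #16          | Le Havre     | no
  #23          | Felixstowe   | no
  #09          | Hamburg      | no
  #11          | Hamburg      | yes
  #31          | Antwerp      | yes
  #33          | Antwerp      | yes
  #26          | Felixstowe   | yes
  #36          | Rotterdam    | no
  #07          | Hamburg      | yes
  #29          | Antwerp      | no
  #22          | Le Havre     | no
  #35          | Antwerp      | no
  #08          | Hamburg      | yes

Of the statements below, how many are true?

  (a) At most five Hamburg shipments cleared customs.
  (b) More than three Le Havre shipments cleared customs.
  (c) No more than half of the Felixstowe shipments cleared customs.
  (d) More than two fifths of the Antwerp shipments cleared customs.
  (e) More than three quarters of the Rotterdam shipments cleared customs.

2

(a) Hamburg: |A| = 7, |A ∩ B| = 5; needs |A ∩ B| ≤ 5 — true.
(b) Le Havre: |A| = 9, |A ∩ B| = 3; needs |A ∩ B| > 3 — false.
(c) Felixstowe: |A| = 5, |A ∩ B| = 2; needs |A ∩ B| ≤ |A ∖ B| — true.
(d) Antwerp: |A| = 8, |A ∩ B| = 3; needs |A ∩ B| / |A| > 2/5 — false.
(e) Rotterdam: |A| = 8, |A ∩ B| = 6; needs |A ∩ B| / |A| > 3/4 — false.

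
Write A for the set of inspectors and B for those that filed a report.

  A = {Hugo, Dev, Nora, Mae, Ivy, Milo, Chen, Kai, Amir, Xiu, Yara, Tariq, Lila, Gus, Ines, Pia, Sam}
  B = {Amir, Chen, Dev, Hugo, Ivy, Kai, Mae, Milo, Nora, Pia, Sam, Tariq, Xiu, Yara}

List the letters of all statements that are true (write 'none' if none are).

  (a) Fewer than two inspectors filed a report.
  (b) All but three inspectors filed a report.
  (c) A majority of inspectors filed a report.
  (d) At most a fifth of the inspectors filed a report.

(b), (c)

|A| = 17, |A ∩ B| = 14, |A ∖ B| = 3.
(a) |A ∩ B| < 2: fails.
(b) |A ∖ B| = 3: holds.
(c) |A ∩ B| > |A ∖ B|: holds.
(d) |A ∩ B| / |A| ≤ 1/5: fails.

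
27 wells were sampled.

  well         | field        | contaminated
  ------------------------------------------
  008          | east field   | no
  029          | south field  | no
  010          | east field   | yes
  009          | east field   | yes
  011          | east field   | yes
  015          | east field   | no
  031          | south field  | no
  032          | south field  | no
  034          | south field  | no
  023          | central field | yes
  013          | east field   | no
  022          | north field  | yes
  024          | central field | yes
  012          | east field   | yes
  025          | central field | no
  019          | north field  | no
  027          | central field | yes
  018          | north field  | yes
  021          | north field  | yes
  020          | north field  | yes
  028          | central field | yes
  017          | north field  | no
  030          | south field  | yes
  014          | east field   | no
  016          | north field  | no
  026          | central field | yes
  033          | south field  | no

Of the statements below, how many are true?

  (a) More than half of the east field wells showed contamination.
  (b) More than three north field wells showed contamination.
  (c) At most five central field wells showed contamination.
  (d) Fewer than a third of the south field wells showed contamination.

3

(a) east field: |A| = 8, |A ∩ B| = 4; needs |A ∩ B| > |A ∖ B| — false.
(b) north field: |A| = 7, |A ∩ B| = 4; needs |A ∩ B| > 3 — true.
(c) central field: |A| = 6, |A ∩ B| = 5; needs |A ∩ B| ≤ 5 — true.
(d) south field: |A| = 6, |A ∩ B| = 1; needs |A ∩ B| / |A| < 1/3 — true.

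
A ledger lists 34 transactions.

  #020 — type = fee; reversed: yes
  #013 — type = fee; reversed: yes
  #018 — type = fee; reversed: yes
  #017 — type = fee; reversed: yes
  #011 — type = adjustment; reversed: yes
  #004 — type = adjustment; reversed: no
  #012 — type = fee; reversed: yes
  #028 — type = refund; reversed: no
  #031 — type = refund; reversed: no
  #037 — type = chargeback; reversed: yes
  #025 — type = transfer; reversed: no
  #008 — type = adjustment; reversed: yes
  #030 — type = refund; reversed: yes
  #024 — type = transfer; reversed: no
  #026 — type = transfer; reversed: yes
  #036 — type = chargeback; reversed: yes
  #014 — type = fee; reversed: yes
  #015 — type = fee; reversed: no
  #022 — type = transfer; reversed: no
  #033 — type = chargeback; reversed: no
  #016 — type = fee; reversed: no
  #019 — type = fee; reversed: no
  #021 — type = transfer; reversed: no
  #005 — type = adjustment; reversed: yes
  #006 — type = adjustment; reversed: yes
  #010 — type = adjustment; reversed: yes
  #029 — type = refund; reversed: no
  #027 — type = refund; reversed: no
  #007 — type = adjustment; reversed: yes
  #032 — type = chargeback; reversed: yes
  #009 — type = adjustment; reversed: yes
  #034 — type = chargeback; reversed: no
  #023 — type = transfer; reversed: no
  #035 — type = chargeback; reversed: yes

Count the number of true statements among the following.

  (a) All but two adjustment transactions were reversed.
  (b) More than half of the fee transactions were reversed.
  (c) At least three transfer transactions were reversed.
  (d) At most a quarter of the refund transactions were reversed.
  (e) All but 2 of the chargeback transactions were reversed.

(a) adjustment: |A| = 8, |A ∩ B| = 7; needs |A ∖ B| = 2 — false.
(b) fee: |A| = 9, |A ∩ B| = 6; needs |A ∩ B| > |A ∖ B| — true.
(c) transfer: |A| = 6, |A ∩ B| = 1; needs |A ∩ B| ≥ 3 — false.
(d) refund: |A| = 5, |A ∩ B| = 1; needs |A ∩ B| / |A| ≤ 1/4 — true.
(e) chargeback: |A| = 6, |A ∩ B| = 4; needs |A ∖ B| = 2 — true.

3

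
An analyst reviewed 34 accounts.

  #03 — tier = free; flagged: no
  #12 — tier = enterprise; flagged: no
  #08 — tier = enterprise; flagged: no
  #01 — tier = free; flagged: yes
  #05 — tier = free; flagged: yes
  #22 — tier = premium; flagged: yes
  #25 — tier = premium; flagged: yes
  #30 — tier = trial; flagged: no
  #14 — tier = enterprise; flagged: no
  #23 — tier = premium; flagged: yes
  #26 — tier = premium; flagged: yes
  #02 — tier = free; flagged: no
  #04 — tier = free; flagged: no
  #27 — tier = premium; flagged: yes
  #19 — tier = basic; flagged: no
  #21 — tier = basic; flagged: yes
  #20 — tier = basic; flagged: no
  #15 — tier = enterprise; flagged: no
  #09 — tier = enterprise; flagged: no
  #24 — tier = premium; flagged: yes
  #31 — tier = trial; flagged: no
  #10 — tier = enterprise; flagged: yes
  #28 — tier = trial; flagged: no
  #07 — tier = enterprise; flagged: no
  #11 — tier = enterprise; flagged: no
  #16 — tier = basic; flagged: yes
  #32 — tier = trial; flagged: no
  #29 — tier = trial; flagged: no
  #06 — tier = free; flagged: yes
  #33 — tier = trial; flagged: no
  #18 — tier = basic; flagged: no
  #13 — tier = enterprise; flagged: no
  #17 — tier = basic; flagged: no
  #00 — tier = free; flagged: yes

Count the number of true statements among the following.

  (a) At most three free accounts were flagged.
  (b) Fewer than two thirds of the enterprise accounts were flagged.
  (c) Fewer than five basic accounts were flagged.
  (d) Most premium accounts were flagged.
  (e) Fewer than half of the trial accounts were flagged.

(a) free: |A| = 7, |A ∩ B| = 4; needs |A ∩ B| ≤ 3 — false.
(b) enterprise: |A| = 9, |A ∩ B| = 1; needs |A ∩ B| / |A| < 2/3 — true.
(c) basic: |A| = 6, |A ∩ B| = 2; needs |A ∩ B| < 5 — true.
(d) premium: |A| = 6, |A ∩ B| = 6; needs |A ∩ B| > |A ∖ B| — true.
(e) trial: |A| = 6, |A ∩ B| = 0; needs |A ∩ B| < |A ∖ B| — true.

4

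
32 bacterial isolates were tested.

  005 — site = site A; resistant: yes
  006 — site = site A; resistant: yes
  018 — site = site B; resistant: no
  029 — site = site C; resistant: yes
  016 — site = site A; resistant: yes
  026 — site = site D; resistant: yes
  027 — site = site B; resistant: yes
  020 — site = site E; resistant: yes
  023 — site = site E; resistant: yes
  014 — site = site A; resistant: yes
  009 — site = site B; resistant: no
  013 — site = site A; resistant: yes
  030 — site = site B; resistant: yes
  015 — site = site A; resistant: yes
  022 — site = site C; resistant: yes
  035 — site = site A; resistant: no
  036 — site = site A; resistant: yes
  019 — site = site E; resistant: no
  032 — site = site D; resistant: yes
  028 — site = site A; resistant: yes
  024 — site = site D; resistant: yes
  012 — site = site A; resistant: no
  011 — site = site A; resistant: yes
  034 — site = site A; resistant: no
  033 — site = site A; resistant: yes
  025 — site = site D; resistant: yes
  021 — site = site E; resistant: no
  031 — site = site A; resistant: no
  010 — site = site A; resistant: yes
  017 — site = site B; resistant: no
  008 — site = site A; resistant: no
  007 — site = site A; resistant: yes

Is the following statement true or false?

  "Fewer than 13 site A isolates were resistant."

True

'Fewer than 13 site A isolates were resistant' holds iff |A ∩ B| < 13.
|A| = 17, |A ∩ B| = 12, |A ∖ B| = 5.
|A ∩ B| = 12, so the statement is true.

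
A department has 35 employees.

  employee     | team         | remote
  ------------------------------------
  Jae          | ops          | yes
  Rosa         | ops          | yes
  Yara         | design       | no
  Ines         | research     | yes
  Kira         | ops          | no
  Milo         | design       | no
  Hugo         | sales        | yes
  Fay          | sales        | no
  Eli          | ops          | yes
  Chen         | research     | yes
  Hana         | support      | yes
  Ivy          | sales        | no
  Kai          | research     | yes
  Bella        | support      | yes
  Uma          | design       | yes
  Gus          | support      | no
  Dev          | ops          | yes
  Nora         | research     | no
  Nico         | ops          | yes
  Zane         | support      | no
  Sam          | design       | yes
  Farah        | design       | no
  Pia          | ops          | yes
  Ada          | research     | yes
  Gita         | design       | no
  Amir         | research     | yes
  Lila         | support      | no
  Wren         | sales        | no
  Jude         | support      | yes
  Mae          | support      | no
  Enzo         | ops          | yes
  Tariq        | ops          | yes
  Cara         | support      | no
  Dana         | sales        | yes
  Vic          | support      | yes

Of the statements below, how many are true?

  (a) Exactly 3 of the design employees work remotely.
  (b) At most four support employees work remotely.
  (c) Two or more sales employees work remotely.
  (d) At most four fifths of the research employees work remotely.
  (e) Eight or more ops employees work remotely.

3

(a) design: |A| = 6, |A ∩ B| = 2; needs |A ∩ B| = 3 — false.
(b) support: |A| = 9, |A ∩ B| = 4; needs |A ∩ B| ≤ 4 — true.
(c) sales: |A| = 5, |A ∩ B| = 2; needs |A ∩ B| ≥ 2 — true.
(d) research: |A| = 6, |A ∩ B| = 5; needs |A ∩ B| / |A| ≤ 4/5 — false.
(e) ops: |A| = 9, |A ∩ B| = 8; needs |A ∩ B| ≥ 8 — true.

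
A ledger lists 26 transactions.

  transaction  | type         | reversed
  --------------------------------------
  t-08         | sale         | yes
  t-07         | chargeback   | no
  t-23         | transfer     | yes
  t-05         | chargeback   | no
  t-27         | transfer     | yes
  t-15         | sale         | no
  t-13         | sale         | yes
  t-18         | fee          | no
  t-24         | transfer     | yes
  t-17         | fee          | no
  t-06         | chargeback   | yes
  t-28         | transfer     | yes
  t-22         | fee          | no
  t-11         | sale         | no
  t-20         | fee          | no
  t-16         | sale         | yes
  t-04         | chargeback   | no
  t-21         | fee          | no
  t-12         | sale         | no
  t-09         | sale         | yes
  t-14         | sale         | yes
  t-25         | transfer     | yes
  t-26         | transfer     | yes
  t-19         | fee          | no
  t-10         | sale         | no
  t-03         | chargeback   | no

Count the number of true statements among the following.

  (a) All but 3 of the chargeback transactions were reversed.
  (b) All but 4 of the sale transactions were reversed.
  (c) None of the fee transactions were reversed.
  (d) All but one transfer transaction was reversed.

2

(a) chargeback: |A| = 5, |A ∩ B| = 1; needs |A ∖ B| = 3 — false.
(b) sale: |A| = 9, |A ∩ B| = 5; needs |A ∖ B| = 4 — true.
(c) fee: |A| = 6, |A ∩ B| = 0; needs A ∩ B = ∅ (|A ∩ B| = 0) — true.
(d) transfer: |A| = 6, |A ∩ B| = 6; needs |A ∖ B| = 1 — false.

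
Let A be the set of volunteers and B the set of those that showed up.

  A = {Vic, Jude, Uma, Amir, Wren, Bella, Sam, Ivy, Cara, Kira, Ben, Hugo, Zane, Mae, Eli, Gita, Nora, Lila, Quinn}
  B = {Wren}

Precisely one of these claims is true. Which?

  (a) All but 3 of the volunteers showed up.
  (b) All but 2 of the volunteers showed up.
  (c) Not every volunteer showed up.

|A| = 19, |A ∩ B| = 1, |A ∖ B| = 18.
(a) requires |A ∖ B| = 3: false.
(b) requires |A ∖ B| = 2: false.
(c) requires A ⊄ B (|A ∖ B| ≥ 1): true.

(c)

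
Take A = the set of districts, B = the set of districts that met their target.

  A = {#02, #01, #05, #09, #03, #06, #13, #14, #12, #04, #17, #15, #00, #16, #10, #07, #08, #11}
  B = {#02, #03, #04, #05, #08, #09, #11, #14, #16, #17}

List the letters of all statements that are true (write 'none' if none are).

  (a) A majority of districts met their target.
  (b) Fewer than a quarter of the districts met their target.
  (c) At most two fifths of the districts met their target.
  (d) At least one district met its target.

(a), (d)

|A| = 18, |A ∩ B| = 10, |A ∖ B| = 8.
(a) |A ∩ B| > |A ∖ B|: holds.
(b) |A ∩ B| / |A| < 1/4: fails.
(c) |A ∩ B| / |A| ≤ 2/5: fails.
(d) A ∩ B ≠ ∅ (|A ∩ B| ≥ 1): holds.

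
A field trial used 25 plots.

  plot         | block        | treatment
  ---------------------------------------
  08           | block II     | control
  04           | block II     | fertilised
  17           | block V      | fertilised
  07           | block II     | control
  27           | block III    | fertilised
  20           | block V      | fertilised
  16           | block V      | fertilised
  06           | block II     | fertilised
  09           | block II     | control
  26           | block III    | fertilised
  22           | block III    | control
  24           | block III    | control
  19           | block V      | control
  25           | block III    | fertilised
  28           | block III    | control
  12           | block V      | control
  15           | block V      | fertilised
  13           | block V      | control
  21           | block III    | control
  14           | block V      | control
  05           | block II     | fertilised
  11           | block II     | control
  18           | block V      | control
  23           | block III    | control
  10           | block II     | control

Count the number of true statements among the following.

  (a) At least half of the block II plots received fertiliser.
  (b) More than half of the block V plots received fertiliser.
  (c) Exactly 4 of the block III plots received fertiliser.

0

(a) block II: |A| = 8, |A ∩ B| = 3; needs |A ∩ B| ≥ |A ∖ B| — false.
(b) block V: |A| = 9, |A ∩ B| = 4; needs |A ∩ B| > |A ∖ B| — false.
(c) block III: |A| = 8, |A ∩ B| = 3; needs |A ∩ B| = 4 — false.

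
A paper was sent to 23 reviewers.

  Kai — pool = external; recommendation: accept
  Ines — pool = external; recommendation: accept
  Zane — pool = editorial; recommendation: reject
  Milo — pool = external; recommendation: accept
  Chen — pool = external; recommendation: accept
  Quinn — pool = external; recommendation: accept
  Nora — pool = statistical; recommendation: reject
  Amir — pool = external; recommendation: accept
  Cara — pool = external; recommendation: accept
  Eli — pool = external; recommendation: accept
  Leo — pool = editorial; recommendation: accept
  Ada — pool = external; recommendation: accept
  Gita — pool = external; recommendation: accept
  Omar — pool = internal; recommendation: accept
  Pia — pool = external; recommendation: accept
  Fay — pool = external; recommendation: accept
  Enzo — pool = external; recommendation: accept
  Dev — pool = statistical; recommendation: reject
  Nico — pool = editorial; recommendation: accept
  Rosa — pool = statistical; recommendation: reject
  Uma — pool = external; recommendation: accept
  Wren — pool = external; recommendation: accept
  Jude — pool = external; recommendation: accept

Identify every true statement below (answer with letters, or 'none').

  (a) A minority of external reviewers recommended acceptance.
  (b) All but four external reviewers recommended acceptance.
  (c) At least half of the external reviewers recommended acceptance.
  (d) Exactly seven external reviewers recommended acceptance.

|A| = 16, |A ∩ B| = 16, |A ∖ B| = 0.
(a) |A ∩ B| < |A ∖ B|: fails.
(b) |A ∖ B| = 4: fails.
(c) |A ∩ B| ≥ |A ∖ B|: holds.
(d) |A ∩ B| = 7: fails.

(c)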